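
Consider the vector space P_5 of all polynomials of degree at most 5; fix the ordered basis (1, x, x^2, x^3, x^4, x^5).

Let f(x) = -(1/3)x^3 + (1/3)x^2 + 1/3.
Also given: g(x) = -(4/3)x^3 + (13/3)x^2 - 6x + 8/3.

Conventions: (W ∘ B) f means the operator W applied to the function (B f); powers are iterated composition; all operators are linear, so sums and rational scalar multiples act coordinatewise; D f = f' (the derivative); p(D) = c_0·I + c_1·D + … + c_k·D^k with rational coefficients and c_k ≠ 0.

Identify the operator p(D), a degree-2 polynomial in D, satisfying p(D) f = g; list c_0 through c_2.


D^0 f = -(1/3)x^3 + (1/3)x^2 + 1/3
D^1 f = -x^2 + (2/3)x
D^2 f = -2x + 2/3
matching coefficients of g against c_0 f + c_1 Df + … from the top degree down determines the c_i
solution: c_0 = 4, c_1 = -3, c_2 = 2

c_0 = 4, c_1 = -3, c_2 = 2


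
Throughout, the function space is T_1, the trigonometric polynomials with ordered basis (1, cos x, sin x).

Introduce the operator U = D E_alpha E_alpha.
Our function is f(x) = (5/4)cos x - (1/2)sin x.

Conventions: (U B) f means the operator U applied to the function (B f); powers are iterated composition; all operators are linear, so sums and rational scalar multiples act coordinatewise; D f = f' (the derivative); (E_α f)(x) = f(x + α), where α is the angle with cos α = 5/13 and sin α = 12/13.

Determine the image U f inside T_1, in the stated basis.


E_alpha f = (1/52)cos x - (35/26)sin x
E_alpha E_alpha f = -(835/676)cos x - (181/338)sin x
D E_alpha E_alpha f = -(181/338)cos x + (835/676)sin x

the result is g(x) = -(181/338)cos x + (835/676)sin x


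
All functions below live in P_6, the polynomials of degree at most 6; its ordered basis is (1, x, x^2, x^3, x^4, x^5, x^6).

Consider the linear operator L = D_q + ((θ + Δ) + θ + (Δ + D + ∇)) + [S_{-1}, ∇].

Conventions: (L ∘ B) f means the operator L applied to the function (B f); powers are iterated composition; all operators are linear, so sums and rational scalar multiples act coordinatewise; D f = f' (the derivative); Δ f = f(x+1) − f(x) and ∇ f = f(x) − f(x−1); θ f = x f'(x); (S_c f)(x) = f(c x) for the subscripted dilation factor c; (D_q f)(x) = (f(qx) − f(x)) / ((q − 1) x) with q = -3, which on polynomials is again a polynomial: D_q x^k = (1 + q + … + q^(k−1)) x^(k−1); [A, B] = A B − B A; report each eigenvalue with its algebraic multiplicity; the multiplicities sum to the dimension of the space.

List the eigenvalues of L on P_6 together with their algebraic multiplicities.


λ = 0 (multiplicity 1), λ = 2 (multiplicity 1), λ = 4 (multiplicity 1), λ = 6 (multiplicity 1), λ = 8 (multiplicity 1), λ = 10 (multiplicity 1), λ = 12 (multiplicity 1)

image of 1: 0
image of x: 2x + 7
image of x^2: 4x^2 + 2x + 1
image of x^3: 6x^3 + 25x^2 + 3x + 5
image of x^4: 8x^4 - 12x^3 + 6x^2 + 4x + 1
image of x^5: 10x^5 + 91x^4 + 10x^3 + 50x^2 + 5x + 5
image of x^6: 12x^6 - 170x^5 + 15x^4 + 20x^3 + 15x^2 + 6x + 1
the matrix is upper triangular; its diagonal is (0, 2, 4, 6, 8, 10, 12)
for a triangular matrix the eigenvalues are the diagonal entries, with algebraic multiplicity their repetition count


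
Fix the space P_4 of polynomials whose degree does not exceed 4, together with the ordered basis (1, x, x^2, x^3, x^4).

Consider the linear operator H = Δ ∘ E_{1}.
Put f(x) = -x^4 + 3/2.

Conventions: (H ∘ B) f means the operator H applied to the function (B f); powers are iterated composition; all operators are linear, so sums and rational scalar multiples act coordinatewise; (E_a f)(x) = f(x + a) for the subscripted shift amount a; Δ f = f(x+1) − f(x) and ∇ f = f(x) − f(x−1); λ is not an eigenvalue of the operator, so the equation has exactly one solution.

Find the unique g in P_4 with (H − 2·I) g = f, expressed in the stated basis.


the result is g(x) = (1/2)x^4 + x^3 + 6x^2 + (35/2)x + 97/4

write g with unknown coordinates in the stated basis and equate coefficients in (H − 2·I) g = f
solving from the highest basis element down gives g = (1/2)x^4 + x^3 + 6x^2 + (35/2)x + 97/4
check: H g = 2x^3 + 12x^2 + 35x + 50
so H g − 2·g = -x^4 + 3/2 = f ✓


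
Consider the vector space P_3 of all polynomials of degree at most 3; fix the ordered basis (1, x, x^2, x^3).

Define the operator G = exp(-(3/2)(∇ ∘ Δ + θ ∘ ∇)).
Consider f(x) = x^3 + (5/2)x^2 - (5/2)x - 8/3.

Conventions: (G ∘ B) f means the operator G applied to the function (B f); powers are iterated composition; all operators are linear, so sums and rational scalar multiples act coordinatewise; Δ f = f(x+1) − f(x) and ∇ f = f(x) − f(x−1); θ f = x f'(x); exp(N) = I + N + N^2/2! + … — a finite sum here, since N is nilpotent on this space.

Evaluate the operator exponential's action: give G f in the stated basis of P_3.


the image equals g(x) = x^3 - (13/2)x^2 - x + 10/3

order-1 term: -9x^2 - 12x - 15/2
order-2 term: (27/2)x + 27/2
the series for exp(-(3/2)(∇ ∘ Δ + θ ∘ ∇)) f terminates at order 2
exp(-(3/2)(∇ ∘ Δ + θ ∘ ∇)) f = x^3 - (13/2)x^2 - x + 10/3


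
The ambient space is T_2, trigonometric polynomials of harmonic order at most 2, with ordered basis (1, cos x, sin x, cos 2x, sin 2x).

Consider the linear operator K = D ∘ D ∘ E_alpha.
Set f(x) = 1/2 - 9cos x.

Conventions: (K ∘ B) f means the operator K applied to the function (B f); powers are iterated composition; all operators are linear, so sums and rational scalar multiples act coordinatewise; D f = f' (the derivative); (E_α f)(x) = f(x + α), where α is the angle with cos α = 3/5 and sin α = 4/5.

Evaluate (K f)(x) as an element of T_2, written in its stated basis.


E_alpha f = 1/2 - (27/5)cos x + (36/5)sin x
D E_alpha f = (36/5)cos x + (27/5)sin x
D D E_alpha f = (27/5)cos x - (36/5)sin x

the result is g(x) = (27/5)cos x - (36/5)sin x


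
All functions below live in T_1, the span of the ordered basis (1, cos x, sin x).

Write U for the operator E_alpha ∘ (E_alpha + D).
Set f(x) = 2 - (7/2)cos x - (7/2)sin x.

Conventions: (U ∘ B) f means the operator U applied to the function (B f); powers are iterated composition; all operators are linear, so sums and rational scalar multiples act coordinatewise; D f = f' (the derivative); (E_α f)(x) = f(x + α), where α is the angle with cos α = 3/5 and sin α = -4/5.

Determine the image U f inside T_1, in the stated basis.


g(x) = 2 - (14/25)cos x - (77/25)sin x

E_alpha f = 2 + (7/10)cos x - (49/10)sin x
D f = -(7/2)cos x + (7/2)sin x
(E_alpha + D) f = 2 - (14/5)cos x - (7/5)sin x
E_alpha (E_alpha + D) f = 2 - (14/25)cos x - (77/25)sin x


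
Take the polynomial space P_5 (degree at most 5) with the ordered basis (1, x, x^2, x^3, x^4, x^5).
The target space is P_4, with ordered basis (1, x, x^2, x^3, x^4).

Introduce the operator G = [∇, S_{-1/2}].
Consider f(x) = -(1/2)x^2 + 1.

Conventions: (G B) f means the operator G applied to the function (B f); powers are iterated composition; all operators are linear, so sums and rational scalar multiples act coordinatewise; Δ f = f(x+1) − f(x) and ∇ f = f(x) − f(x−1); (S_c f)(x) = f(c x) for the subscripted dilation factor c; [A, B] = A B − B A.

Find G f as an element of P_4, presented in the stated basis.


the result is g(x) = -(3/4)x - 3/8

S_{-1/2} f = -(1/8)x^2 + 1
∇ S_{-1/2} f = -(1/4)x + 1/8
∇ f = -x + 1/2
S_{-1/2} ∇ f = (1/2)x + 1/2
[∇, S_{-1/2}] f = -(3/4)x - 3/8


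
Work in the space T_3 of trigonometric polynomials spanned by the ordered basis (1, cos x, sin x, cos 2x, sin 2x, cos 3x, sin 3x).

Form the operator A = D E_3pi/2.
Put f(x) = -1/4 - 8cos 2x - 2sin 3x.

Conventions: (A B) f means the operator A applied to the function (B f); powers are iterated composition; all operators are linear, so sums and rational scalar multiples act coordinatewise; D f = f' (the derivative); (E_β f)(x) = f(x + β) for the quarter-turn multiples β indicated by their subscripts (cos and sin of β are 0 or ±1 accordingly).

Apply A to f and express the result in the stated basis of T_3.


E_3pi/2 f = -1/4 + 8cos 2x - 2cos 3x
D E_3pi/2 f = -16sin 2x + 6sin 3x

the image equals g(x) = -16sin 2x + 6sin 3x


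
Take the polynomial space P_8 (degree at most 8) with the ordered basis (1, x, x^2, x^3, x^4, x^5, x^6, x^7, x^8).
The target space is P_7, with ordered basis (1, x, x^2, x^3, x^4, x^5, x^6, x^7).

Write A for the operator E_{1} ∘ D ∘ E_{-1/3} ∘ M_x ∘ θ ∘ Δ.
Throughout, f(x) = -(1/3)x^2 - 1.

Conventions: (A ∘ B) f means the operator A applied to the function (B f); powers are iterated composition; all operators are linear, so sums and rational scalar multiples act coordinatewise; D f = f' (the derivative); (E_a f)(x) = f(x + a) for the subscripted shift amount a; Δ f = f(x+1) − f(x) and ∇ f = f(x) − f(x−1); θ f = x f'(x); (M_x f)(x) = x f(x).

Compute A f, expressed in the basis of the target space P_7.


Δ f = -(2/3)x - 1/3
θ Δ f = -(2/3)x
M_x θ Δ f = -(2/3)x^2
E_{-1/3} (M_x ∘ θ ∘ Δ) f = -(2/3)x^2 + (4/9)x - 2/27
D E_{-1/3} (M_x ∘ θ ∘ Δ) f = -(4/3)x + 4/9
E_{1} D E_{-1/3} (M_x ∘ θ ∘ Δ) f = -(4/3)x - 8/9

g(x) = -(4/3)x - 8/9


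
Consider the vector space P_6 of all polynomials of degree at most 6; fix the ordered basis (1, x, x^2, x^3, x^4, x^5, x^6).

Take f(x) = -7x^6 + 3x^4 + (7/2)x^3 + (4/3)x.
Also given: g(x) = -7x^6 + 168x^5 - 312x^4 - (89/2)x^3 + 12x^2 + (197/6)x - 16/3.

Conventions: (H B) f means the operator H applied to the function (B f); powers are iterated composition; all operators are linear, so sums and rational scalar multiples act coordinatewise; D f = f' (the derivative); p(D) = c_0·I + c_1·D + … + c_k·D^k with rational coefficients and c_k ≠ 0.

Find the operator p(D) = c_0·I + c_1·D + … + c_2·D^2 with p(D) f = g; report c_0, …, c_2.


D^0 f = -7x^6 + 3x^4 + (7/2)x^3 + (4/3)x
D^1 f = -42x^5 + 12x^3 + (21/2)x^2 + 4/3
D^2 f = -210x^4 + 36x^2 + 21x
matching coefficients of g against c_0 f + c_1 Df + … from the top degree down determines the c_i
solution: c_0 = 1, c_1 = -4, c_2 = 3/2

p(D) = I − 4·D + (3/2)·D^2, i.e. c_0 = 1, c_1 = -4, c_2 = 3/2


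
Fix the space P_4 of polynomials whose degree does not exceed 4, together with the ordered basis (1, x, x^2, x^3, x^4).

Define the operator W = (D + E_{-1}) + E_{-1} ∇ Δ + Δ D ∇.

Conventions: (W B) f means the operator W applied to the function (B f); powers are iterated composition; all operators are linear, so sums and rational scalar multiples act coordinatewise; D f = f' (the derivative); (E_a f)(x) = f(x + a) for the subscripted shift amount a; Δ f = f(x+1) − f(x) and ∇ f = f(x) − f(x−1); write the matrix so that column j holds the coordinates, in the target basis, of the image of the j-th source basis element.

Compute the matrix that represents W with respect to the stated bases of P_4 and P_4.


image of 1: 1
image of x: x
image of x^2: x^2 + 3
image of x^3: x^3 + 9x - 1
image of x^4: x^4 + 18x^2 - 4x + 15
each image's coordinates form column j of the matrix

the matrix is [[1, 0, 3, -1, 15]; [0, 1, 0, 9, -4]; [0, 0, 1, 0, 18]; [0, 0, 0, 1, 0]; [0, 0, 0, 0, 1]] (rows listed top to bottom)


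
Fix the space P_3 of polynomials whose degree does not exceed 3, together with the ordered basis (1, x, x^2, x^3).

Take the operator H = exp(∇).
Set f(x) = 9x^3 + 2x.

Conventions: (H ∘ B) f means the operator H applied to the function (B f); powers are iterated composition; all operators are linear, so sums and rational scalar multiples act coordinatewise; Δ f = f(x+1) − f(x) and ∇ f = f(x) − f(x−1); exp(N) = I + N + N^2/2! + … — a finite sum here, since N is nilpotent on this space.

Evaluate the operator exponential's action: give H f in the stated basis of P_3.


order-1 term: 27x^2 - 27x + 11
order-2 term: 27x - 27
order-3 term: 9
the series for exp(∇) f terminates at order 3
exp(∇) f = 9x^3 + 27x^2 + 2x - 7

the image equals g(x) = 9x^3 + 27x^2 + 2x - 7


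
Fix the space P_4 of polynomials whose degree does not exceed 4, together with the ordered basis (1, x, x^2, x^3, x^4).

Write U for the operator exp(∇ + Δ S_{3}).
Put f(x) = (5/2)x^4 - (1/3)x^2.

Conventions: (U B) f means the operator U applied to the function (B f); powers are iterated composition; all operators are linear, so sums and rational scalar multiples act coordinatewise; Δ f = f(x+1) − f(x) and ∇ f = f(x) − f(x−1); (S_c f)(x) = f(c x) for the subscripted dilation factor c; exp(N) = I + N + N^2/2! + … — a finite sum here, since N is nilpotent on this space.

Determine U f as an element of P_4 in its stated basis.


order-1 term: 820x^3 + 1200x^2 + (2440/3)x + 592/3
order-2 term: 34440x^2 + 43980x + 53720/3
order-3 term: 229600x + 150480
order-4 term: 229600
the series for exp(∇ + Δ S_{3}) f terminates at order 4
exp(∇ + Δ S_{3}) f = (5/2)x^4 + 820x^3 + (106919/3)x^2 + (823180/3)x + 398184

the result is g(x) = (5/2)x^4 + 820x^3 + (106919/3)x^2 + (823180/3)x + 398184


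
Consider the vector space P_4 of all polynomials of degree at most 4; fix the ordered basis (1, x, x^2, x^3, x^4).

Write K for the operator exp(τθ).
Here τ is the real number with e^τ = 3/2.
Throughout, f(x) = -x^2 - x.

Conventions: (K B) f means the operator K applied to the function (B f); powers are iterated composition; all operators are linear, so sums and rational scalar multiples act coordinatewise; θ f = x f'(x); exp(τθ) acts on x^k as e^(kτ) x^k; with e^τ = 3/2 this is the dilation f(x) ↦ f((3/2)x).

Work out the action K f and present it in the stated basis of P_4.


exp(τθ) x^k = e^(kτ) x^k; with e^τ = 3/2 this sends x^k to (3/2)^k x^k
x ↦ 3/2 x
x^2 ↦ 9/4 x^2
applying this coordinatewise to f: exp(τθ) f = -(9/4)x^2 - (3/2)x

g(x) = -(9/4)x^2 - (3/2)x


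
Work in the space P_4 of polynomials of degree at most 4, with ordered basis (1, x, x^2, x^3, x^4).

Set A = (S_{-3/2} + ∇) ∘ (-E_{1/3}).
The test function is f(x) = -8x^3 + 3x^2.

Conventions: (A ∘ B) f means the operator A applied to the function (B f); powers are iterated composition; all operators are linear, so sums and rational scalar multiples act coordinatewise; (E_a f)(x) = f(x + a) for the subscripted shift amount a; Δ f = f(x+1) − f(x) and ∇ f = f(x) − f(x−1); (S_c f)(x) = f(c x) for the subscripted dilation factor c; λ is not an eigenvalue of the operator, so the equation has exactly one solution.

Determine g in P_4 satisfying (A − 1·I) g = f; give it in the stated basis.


write g with unknown coordinates in the stated basis and equate coefficients in (A − 1·I) g = f
solving from the highest basis element down gives g = -(64/19)x^3 + (1116/247)x^2 + (4728/247)x - 4084/351
check: A g = -(216/19)x^3 + (1857/247)x^2 + (4728/247)x - 4084/351
so A g − 1·g = -8x^3 + 3x^2 = f ✓

the image equals g(x) = -(64/19)x^3 + (1116/247)x^2 + (4728/247)x - 4084/351


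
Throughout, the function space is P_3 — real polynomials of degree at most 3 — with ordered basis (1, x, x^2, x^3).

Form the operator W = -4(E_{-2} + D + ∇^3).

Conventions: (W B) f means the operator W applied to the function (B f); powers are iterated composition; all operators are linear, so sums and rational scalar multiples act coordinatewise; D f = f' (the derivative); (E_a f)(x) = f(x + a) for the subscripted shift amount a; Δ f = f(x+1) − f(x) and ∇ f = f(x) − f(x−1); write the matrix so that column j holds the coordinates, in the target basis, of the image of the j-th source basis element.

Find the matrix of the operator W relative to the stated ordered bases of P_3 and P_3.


image of 1: -4
image of x: -4x + 4
image of x^2: -4x^2 + 8x - 16
image of x^3: -4x^3 + 12x^2 - 48x + 8
each image's coordinates form column j of the matrix

the matrix is [[-4, 4, -16, 8]; [0, -4, 8, -48]; [0, 0, -4, 12]; [0, 0, 0, -4]] (rows listed top to bottom)


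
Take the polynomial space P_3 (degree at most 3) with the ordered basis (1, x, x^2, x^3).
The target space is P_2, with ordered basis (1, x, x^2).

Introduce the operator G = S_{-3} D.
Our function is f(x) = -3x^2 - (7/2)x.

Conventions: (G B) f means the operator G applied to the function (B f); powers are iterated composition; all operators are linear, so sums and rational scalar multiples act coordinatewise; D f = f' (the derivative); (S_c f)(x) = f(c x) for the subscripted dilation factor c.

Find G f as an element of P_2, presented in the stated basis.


the result is g(x) = 18x - 7/2

D f = -6x - 7/2
S_{-3} D f = 18x - 7/2


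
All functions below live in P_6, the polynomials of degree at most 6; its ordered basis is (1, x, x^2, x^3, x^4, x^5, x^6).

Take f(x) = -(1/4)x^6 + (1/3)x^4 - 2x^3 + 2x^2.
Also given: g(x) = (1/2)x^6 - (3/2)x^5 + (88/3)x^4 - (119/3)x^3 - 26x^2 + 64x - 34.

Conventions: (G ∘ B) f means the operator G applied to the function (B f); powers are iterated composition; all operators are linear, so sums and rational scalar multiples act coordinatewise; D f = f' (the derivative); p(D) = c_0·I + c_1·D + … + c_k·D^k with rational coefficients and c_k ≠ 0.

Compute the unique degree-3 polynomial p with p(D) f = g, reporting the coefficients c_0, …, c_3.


D^0 f = -(1/4)x^6 + (1/3)x^4 - 2x^3 + 2x^2
D^1 f = -(3/2)x^5 + (4/3)x^3 - 6x^2 + 4x
D^2 f = -(15/2)x^4 + 4x^2 - 12x + 4
D^3 f = -30x^3 + 8x - 12
matching coefficients of g against c_0 f + c_1 Df + … from the top degree down determines the c_i
solution: c_0 = -2, c_1 = 1, c_2 = -4, c_3 = 3/2

p(D) = -2·I + D − 4·D^2 + (3/2)·D^3, i.e. c_0 = -2, c_1 = 1, c_2 = -4, c_3 = 3/2


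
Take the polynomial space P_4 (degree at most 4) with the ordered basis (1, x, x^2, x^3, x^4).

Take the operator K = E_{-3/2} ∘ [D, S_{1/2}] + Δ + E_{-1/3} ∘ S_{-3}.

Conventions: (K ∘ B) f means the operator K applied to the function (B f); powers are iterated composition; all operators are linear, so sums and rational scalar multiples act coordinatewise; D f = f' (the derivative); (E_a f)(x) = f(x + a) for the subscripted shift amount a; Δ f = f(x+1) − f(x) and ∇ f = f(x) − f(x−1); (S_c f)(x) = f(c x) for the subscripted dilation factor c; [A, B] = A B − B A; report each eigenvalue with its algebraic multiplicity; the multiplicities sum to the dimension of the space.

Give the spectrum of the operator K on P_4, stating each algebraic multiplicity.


image of 1: 1
image of x: -3x + 3/2
image of x^2: 9x^2 - (9/2)x + 11/4
image of x^3: -27x^3 + (237/8)x^2 - (39/8)x + 37/32
image of x^4: 81x^4 - (417/4)x^3 + (489/8)x^2 - (155/16)x + 91/32
the matrix is upper triangular; its diagonal is (1, -3, 9, -27, 81)
for a triangular matrix the eigenvalues are the diagonal entries, with algebraic multiplicity their repetition count

λ = -27 (multiplicity 1), λ = -3 (multiplicity 1), λ = 1 (multiplicity 1), λ = 9 (multiplicity 1), λ = 81 (multiplicity 1)


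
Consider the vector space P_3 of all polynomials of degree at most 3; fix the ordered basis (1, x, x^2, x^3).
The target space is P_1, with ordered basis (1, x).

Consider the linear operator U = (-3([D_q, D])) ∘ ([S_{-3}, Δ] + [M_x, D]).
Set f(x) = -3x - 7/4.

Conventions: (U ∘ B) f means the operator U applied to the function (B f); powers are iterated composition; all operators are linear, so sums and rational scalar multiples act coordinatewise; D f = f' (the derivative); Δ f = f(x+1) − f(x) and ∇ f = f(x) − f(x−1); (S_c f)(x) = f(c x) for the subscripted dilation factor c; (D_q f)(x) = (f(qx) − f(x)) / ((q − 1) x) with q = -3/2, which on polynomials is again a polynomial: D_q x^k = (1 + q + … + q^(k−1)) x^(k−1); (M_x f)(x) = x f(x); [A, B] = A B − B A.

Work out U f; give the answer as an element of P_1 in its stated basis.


the image equals g(x) = 0

Δ f = -3
S_{-3} Δ f = -3
S_{-3} f = 9x - 7/4
Δ S_{-3} f = 9
[S_{-3}, Δ] f = -12
D f = -3
M_x D f = -3x
M_x f = -3x^2 - (7/4)x
D M_x f = -6x - 7/4
[M_x, D] f = 3x + 7/4
([S_{-3}, Δ] + [M_x, D]) f = 3x - 41/4
D ([S_{-3}, Δ] + [M_x, D]) f = 3
D_q D ([S_{-3}, Δ] + [M_x, D]) f = 0
D_q ([S_{-3}, Δ] + [M_x, D]) f = 3
D D_q ([S_{-3}, Δ] + [M_x, D]) f = 0
[D_q, D] ([S_{-3}, Δ] + [M_x, D]) f = 0
(-3([D_q, D])) ([S_{-3}, Δ] + [M_x, D]) f = 0


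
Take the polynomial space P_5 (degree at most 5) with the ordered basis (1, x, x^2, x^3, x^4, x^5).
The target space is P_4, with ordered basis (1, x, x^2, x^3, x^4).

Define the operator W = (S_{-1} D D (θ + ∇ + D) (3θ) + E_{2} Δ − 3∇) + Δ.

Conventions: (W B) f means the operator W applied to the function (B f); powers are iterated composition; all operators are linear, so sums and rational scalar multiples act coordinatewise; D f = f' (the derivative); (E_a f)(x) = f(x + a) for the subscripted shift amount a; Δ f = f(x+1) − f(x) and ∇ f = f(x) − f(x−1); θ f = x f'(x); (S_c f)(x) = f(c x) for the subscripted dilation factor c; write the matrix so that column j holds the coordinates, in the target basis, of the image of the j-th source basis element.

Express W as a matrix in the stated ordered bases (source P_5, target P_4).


image of 1: 0
image of x: -1
image of x^2: -2x + 33
image of x^3: -3x^2 - 135x + 125
image of x^4: -4x^3 + 630x^2 - 508x - 75
image of x^5: -5x^4 - 1410x^3 + 1970x^2 + 1245x + 509
each image's coordinates form column j of the matrix

the matrix is [[0, -1, 33, 125, -75, 509]; [0, 0, -2, -135, -508, 1245]; [0, 0, 0, -3, 630, 1970]; [0, 0, 0, 0, -4, -1410]; [0, 0, 0, 0, 0, -5]] (rows listed top to bottom)


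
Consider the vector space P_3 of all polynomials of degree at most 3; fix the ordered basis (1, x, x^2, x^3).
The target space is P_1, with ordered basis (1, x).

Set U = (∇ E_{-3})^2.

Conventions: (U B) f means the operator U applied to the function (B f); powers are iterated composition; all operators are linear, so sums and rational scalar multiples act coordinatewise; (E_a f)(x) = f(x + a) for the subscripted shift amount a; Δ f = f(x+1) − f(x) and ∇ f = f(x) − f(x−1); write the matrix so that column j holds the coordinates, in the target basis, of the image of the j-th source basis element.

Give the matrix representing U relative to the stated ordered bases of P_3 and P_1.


image of 1: 0
image of x: 0
image of x^2: 2
image of x^3: 6x - 42
each image's coordinates form column j of the matrix

the matrix is [[0, 0, 2, -42]; [0, 0, 0, 6]] (rows listed top to bottom)


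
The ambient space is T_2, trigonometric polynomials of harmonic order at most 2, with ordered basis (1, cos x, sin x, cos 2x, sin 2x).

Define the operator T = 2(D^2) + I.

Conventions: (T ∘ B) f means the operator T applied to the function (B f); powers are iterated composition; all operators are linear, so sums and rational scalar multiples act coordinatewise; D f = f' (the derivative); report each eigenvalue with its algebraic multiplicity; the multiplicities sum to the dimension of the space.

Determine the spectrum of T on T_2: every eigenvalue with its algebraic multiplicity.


image of 1: 1
image of cos x: -cos x
image of sin x: -sin x
image of cos 2x: -7cos 2x
image of sin 2x: -7sin 2x
the matrix is diagonal; its diagonal is (1, -1, -1, -7, -7)
for a triangular matrix the eigenvalues are the diagonal entries, with algebraic multiplicity their repetition count

λ = -7 (multiplicity 2), λ = -1 (multiplicity 2), λ = 1 (multiplicity 1)


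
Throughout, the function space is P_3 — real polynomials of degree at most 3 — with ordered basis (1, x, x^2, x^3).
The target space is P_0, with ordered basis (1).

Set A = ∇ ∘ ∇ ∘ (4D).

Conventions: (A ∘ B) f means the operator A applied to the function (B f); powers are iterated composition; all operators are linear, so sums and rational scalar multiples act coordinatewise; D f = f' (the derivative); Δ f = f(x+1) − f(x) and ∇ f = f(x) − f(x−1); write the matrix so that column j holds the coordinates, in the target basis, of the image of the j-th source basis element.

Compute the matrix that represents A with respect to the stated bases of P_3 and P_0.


image of 1: 0
image of x: 0
image of x^2: 0
image of x^3: 24
each image's coordinates form column j of the matrix

the matrix is [[0, 0, 0, 24]] (rows listed top to bottom)


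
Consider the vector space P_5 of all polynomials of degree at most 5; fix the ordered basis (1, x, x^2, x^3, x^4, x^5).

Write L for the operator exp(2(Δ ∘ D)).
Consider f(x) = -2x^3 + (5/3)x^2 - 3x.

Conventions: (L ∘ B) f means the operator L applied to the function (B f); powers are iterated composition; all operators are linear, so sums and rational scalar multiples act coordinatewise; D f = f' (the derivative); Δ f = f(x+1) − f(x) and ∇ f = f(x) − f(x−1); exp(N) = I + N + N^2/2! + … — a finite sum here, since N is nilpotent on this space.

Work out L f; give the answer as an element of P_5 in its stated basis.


g(x) = -2x^3 + (5/3)x^2 - 27x - 16/3

order-1 term: -24x - 16/3
the series for exp(2(Δ ∘ D)) f terminates at order 1
exp(2(Δ ∘ D)) f = -2x^3 + (5/3)x^2 - 27x - 16/3


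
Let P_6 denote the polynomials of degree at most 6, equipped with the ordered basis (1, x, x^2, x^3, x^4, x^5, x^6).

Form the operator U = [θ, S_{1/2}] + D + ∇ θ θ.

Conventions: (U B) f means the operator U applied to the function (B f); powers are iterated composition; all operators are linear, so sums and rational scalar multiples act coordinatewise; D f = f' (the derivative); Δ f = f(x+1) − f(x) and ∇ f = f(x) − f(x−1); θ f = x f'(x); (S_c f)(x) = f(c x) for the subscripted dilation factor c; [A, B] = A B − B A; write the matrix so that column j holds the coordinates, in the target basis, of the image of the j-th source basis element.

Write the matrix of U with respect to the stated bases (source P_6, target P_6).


image of 1: 0
image of x: 2
image of x^2: 10x - 4
image of x^3: 30x^2 - 27x + 9
image of x^4: 68x^3 - 96x^2 + 64x - 16
image of x^5: 130x^4 - 250x^3 + 250x^2 - 125x + 25
image of x^6: 222x^5 - 540x^4 + 720x^3 - 540x^2 + 216x - 36
each image's coordinates form column j of the matrix

the matrix is [[0, 2, -4, 9, -16, 25, -36]; [0, 0, 10, -27, 64, -125, 216]; [0, 0, 0, 30, -96, 250, -540]; [0, 0, 0, 0, 68, -250, 720]; [0, 0, 0, 0, 0, 130, -540]; [0, 0, 0, 0, 0, 0, 222]; [0, 0, 0, 0, 0, 0, 0]] (rows listed top to bottom)


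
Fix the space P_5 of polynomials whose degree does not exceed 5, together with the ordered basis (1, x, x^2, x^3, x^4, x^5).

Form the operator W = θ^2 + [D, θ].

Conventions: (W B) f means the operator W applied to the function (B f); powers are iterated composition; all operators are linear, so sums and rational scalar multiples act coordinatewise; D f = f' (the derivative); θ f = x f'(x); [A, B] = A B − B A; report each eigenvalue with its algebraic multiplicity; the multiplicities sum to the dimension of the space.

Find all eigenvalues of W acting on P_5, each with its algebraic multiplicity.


image of 1: 0
image of x: x + 1
image of x^2: 4x^2 + 2x
image of x^3: 9x^3 + 3x^2
image of x^4: 16x^4 + 4x^3
image of x^5: 25x^5 + 5x^4
the matrix is upper triangular; its diagonal is (0, 1, 4, 9, 16, 25)
for a triangular matrix the eigenvalues are the diagonal entries, with algebraic multiplicity their repetition count

λ = 0 (multiplicity 1), λ = 1 (multiplicity 1), λ = 4 (multiplicity 1), λ = 9 (multiplicity 1), λ = 16 (multiplicity 1), λ = 25 (multiplicity 1)


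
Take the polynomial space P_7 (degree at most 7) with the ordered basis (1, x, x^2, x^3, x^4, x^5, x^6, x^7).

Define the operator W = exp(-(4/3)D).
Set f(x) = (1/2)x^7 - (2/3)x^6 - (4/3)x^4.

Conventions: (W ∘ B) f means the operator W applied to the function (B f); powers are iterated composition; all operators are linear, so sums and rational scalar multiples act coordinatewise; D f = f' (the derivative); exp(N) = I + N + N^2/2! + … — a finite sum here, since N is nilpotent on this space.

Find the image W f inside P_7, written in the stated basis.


order-1 term: -(14/3)x^6 + (16/3)x^5 + (64/9)x^3
order-2 term: (56/3)x^5 - (160/9)x^4 - (128/9)x^2
order-3 term: -(1120/27)x^4 + (2560/81)x^3 + (1024/81)x
order-4 term: (4480/81)x^3 - (2560/81)x^2 - 1024/243
order-5 term: -(3584/81)x^2 + (4096/243)x
order-6 term: (14336/729)x - 8192/2187
order-7 term: -8192/2187
the series for exp(-(4/3)D) f terminates at order 7
exp(-(4/3)D) f = (1/2)x^7 - (16/3)x^6 + 24x^5 - (1636/27)x^4 + (7616/81)x^3 - (2432/27)x^2 + (35840/729)x - 25600/2187

the result is g(x) = (1/2)x^7 - (16/3)x^6 + 24x^5 - (1636/27)x^4 + (7616/81)x^3 - (2432/27)x^2 + (35840/729)x - 25600/2187


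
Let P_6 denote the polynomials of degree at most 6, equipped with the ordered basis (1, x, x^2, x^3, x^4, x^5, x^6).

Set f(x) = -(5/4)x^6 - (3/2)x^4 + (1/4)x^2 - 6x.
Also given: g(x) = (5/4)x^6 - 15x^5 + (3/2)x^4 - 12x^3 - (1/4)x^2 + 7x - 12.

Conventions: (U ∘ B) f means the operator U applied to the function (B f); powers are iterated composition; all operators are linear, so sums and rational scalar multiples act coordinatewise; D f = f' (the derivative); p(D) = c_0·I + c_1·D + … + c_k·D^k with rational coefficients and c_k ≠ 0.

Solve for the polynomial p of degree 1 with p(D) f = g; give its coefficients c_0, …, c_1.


D^0 f = -(5/4)x^6 - (3/2)x^4 + (1/4)x^2 - 6x
D^1 f = -(15/2)x^5 - 6x^3 + (1/2)x - 6
matching coefficients of g against c_0 f + c_1 Df + … from the top degree down determines the c_i
solution: c_0 = -1, c_1 = 2

c_0 = -1, c_1 = 2


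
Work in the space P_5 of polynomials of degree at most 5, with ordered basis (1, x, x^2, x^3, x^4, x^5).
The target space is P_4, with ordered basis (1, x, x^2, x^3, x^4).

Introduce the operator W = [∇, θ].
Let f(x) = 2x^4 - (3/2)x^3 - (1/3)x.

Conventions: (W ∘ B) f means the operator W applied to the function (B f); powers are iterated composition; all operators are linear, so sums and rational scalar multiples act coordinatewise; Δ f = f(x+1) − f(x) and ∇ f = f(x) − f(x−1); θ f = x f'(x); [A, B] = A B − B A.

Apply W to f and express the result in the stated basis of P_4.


θ f = 8x^4 - (9/2)x^3 - (1/3)x
∇ θ f = 32x^3 - (123/2)x^2 + (91/2)x - 77/6
∇ f = 8x^3 - (33/2)x^2 + (25/2)x - 23/6
θ ∇ f = 24x^3 - 33x^2 + (25/2)x
[∇, θ] f = 8x^3 - (57/2)x^2 + 33x - 77/6

the result is g(x) = 8x^3 - (57/2)x^2 + 33x - 77/6


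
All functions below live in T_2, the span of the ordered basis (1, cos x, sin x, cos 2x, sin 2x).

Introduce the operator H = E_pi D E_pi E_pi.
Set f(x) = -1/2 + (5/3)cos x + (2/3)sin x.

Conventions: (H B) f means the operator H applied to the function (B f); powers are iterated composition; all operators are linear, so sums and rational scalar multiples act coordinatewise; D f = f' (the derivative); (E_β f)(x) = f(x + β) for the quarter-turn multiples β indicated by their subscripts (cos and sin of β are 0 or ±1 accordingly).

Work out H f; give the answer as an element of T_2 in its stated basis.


E_pi f = -1/2 - (5/3)cos x - (2/3)sin x
E_pi E_pi f = -1/2 + (5/3)cos x + (2/3)sin x
D E_pi E_pi f = (2/3)cos x - (5/3)sin x
E_pi (D E_pi) E_pi f = -(2/3)cos x + (5/3)sin x

the image equals g(x) = -(2/3)cos x + (5/3)sin x


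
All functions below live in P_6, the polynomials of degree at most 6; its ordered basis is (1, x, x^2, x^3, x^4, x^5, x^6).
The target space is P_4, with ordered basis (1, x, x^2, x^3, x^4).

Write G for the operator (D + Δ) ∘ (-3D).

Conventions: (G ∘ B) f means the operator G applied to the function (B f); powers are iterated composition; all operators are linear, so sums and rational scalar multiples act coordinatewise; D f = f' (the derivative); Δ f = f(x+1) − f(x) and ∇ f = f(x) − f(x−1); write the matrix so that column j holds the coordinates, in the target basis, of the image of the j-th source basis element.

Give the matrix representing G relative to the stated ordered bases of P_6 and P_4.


the matrix is [[0, 0, -12, -9, -12, -15, -18]; [0, 0, 0, -36, -36, -60, -90]; [0, 0, 0, 0, -72, -90, -180]; [0, 0, 0, 0, 0, -120, -180]; [0, 0, 0, 0, 0, 0, -180]] (rows listed top to bottom)

image of 1: 0
image of x: 0
image of x^2: -12
image of x^3: -36x - 9
image of x^4: -72x^2 - 36x - 12
image of x^5: -120x^3 - 90x^2 - 60x - 15
image of x^6: -180x^4 - 180x^3 - 180x^2 - 90x - 18
each image's coordinates form column j of the matrix


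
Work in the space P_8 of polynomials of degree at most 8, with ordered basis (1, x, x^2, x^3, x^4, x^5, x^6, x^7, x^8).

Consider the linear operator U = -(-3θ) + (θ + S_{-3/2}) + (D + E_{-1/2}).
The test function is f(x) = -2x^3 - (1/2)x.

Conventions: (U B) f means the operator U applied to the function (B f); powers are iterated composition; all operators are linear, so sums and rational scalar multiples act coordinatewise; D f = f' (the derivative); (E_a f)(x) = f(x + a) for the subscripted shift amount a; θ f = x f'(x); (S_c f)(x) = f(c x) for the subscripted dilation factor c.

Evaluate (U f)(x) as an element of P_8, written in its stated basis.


θ f = -6x^3 - (1/2)x
(-3θ) f = 18x^3 + (3/2)x
(-(-3θ)) f = -18x^3 - (3/2)x
θ f = -6x^3 - (1/2)x
S_{-3/2} f = (27/4)x^3 + (3/4)x
(θ + S_{-3/2}) f = (3/4)x^3 + (1/4)x
D f = -6x^2 - 1/2
E_{-1/2} f = -2x^3 + 3x^2 - 2x + 1/2
(D + E_{-1/2}) f = -2x^3 - 3x^2 - 2x
(-(-3θ) + (θ + S_{-3/2}) + (D + E_{-1/2})) f = -(77/4)x^3 - 3x^2 - (13/4)x

g(x) = -(77/4)x^3 - 3x^2 - (13/4)x


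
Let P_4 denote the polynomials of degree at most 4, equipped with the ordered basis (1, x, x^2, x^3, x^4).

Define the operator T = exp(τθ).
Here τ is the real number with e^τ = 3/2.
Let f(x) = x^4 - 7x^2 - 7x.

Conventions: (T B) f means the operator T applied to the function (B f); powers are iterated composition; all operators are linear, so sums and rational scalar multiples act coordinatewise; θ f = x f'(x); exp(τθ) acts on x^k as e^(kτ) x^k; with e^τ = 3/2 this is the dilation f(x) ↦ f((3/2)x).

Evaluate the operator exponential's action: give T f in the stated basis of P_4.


exp(τθ) x^k = e^(kτ) x^k; with e^τ = 3/2 this sends x^k to (3/2)^k x^k
x ↦ 3/2 x
x^2 ↦ 9/4 x^2
x^4 ↦ 81/16 x^4
applying this coordinatewise to f: exp(τθ) f = (81/16)x^4 - (63/4)x^2 - (21/2)x

the result is g(x) = (81/16)x^4 - (63/4)x^2 - (21/2)x


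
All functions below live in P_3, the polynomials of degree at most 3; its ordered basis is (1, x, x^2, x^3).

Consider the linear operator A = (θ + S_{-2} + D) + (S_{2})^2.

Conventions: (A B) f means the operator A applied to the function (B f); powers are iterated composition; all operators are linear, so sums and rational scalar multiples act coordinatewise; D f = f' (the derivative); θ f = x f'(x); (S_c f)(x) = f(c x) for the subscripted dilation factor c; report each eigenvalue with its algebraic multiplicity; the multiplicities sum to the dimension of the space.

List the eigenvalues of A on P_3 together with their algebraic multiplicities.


λ = 2 (multiplicity 1), λ = 3 (multiplicity 1), λ = 22 (multiplicity 1), λ = 59 (multiplicity 1)

image of 1: 2
image of x: 3x + 1
image of x^2: 22x^2 + 2x
image of x^3: 59x^3 + 3x^2
the matrix is upper triangular; its diagonal is (2, 3, 22, 59)
for a triangular matrix the eigenvalues are the diagonal entries, with algebraic multiplicity their repetition count


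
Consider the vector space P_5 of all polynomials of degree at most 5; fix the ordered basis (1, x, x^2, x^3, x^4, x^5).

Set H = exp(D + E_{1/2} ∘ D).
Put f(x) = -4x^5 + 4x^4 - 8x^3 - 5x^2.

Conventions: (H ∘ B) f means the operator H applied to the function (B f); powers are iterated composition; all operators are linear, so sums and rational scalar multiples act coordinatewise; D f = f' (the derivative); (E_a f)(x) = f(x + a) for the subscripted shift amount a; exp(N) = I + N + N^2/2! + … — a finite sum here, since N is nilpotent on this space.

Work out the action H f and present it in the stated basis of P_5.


order-1 term: -40x^4 - 8x^3 - 54x^2 - 42x - 41/4
order-2 term: -160x^3 - 144x^2 - 180x - 82
order-3 term: -320x^2 - 352x - 208
order-4 term: -320x - 256
order-5 term: -128
the series for exp(D + E_{1/2} ∘ D) f terminates at order 5
exp(D + E_{1/2} ∘ D) f = -4x^5 - 36x^4 - 176x^3 - 523x^2 - 894x - 2737/4

the result is g(x) = -4x^5 - 36x^4 - 176x^3 - 523x^2 - 894x - 2737/4


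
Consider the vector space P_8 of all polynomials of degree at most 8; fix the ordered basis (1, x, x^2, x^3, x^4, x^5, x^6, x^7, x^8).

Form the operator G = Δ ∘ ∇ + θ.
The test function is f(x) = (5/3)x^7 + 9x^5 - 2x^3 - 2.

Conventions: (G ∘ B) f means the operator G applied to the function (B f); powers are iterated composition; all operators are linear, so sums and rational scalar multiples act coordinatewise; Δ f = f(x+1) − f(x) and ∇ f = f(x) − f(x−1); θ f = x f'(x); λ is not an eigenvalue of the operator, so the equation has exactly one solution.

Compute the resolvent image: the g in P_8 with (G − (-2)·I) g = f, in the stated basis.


the result is g(x) = (5/27)x^7 + (11/63)x^5 - (3488/945)x^3 + (2404/405)x - 1

write g with unknown coordinates in the stated basis and equate coefficients in (G − (-2)·I) g = f
solving from the highest basis element down gives g = (5/27)x^7 + (11/63)x^5 - (3488/945)x^3 + (2404/405)x - 1
check: G g = (35/27)x^7 + (545/63)x^5 + (5086/945)x^3 - (4808/405)x
so G g − (-2)·g = (5/3)x^7 + 9x^5 - 2x^3 - 2 = f ✓


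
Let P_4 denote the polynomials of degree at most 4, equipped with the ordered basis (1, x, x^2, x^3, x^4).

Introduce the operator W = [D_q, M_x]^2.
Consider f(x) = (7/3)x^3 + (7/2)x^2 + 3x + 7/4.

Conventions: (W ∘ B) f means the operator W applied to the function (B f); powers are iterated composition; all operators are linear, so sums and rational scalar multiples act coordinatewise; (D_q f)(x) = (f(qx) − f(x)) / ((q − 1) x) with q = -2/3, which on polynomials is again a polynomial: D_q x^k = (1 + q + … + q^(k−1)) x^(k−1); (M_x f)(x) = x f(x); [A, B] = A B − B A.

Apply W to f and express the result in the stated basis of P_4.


g(x) = (448/2187)x^3 + (56/81)x^2 + (4/3)x + 7/4

M_x f = (7/3)x^4 + (7/2)x^3 + 3x^2 + (7/4)x
D_q M_x f = (91/81)x^3 + (49/18)x^2 + x + 7/4
D_q f = (49/27)x^2 + (7/6)x + 3
M_x D_q f = (49/27)x^3 + (7/6)x^2 + 3x
[D_q, M_x] f = -(56/81)x^3 + (14/9)x^2 - 2x + 7/4
M_x [D_q, M_x] f = -(56/81)x^4 + (14/9)x^3 - 2x^2 + (7/4)x
D_q M_x [D_q, M_x] f = -(728/2187)x^3 + (98/81)x^2 - (2/3)x + 7/4
D_q [D_q, M_x] f = -(392/729)x^2 + (14/27)x - 2
M_x D_q [D_q, M_x] f = -(392/729)x^3 + (14/27)x^2 - 2x
[D_q, M_x] [D_q, M_x] f = (448/2187)x^3 + (56/81)x^2 + (4/3)x + 7/4


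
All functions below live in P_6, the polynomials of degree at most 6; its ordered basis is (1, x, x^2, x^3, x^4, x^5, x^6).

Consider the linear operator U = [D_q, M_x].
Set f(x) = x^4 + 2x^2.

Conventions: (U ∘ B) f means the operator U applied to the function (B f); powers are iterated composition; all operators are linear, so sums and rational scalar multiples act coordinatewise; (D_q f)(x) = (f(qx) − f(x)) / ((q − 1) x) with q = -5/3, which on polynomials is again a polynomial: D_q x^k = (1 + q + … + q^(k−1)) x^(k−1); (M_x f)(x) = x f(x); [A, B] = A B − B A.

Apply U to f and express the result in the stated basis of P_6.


the image equals g(x) = (625/81)x^4 + (50/9)x^2

M_x f = x^5 + 2x^3
D_q M_x f = (421/81)x^4 + (38/9)x^2
D_q f = -(68/27)x^3 - (4/3)x
M_x D_q f = -(68/27)x^4 - (4/3)x^2
[D_q, M_x] f = (625/81)x^4 + (50/9)x^2


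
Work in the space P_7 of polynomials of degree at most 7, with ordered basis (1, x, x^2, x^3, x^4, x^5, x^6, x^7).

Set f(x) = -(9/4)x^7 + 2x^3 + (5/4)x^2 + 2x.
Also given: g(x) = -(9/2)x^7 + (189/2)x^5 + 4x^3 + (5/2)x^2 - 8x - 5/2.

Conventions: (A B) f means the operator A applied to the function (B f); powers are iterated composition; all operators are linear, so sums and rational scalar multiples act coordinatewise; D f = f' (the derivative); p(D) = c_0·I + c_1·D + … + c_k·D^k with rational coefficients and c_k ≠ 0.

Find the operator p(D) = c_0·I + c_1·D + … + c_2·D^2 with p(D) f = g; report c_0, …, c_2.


c_0 = 2, c_1 = 0, c_2 = -1

D^0 f = -(9/4)x^7 + 2x^3 + (5/4)x^2 + 2x
D^1 f = -(63/4)x^6 + 6x^2 + (5/2)x + 2
D^2 f = -(189/2)x^5 + 12x + 5/2
matching coefficients of g against c_0 f + c_1 Df + … from the top degree down determines the c_i
solution: c_0 = 2, c_1 = 0, c_2 = -1


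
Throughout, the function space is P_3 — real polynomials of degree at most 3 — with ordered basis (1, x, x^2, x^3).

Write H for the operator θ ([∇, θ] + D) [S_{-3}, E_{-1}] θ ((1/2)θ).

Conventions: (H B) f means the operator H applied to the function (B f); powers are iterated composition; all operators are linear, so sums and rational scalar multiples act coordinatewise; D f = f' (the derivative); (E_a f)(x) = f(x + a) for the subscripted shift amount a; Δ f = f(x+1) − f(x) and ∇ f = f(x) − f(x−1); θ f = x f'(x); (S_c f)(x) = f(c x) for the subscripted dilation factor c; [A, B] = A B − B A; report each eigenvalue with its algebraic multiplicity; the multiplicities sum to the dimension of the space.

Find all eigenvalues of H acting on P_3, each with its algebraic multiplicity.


image of 1: 0
image of x: 0
image of x^2: 0
image of x^3: -1944x
the matrix is upper triangular; its diagonal is (0, 0, 0, 0)
for a triangular matrix the eigenvalues are the diagonal entries, with algebraic multiplicity their repetition count

λ = 0 (multiplicity 4)
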